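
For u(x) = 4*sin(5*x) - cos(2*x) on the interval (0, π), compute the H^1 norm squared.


||u||_{H^1(0,π)}^2 = -400/21 + 421*π/2

u'(x) = 2*sin(2*x) + 20*cos(5*x).
Expand u² and (u')² and integrate term by term on (0, π), using: for integers n ≥ 1, ∫_0^π sin²(nx) dx = ∫_0^π cos²(nx) dx = π/2; for n ≠ n', ∫_0^π sin(nx)sin(n'x) dx = ∫_0^π cos(nx)cos(n'x) dx = 0; and by product-to-sum, ∫_0^π sin(nx)cos(n'x) dx = ½∫_0^π [sin((n+n')x) + sin((n−n')x)] dx, which is 0 when n+n' is even and 2n/(n²−n'²) when n+n' is odd (it need not vanish on (0, π)).
  u² squared terms: (-1)²·∫cos(2x)² dx = 1·π/2 = π/2;  (4)²·∫sin(5x)² dx = 16·π/2 = 8*π.
  u² cross terms: 2·(-1)·(4)·∫cos(2x)·sin(5x) dx = -8·(10/21) = -80/21.
  So ∫_0^π u² dx = π/2 + 8*π − 80/21 = -80/21 + 17*π/2.
  (u')² squared terms: (2)²·∫sin(2x)² dx = 4·π/2 = 2*π;  (20)²·∫cos(5x)² dx = 400·π/2 = 200*π.
  (u')² cross terms: 2·(2)·(20)·∫sin(2x)·cos(5x) dx = 80·(-4/21) = -320/21.
  So ∫_0^π (u')² dx = 2*π + 200*π − 320/21 = -320/21 + 202*π.
||u||_{H^1}^2 = (-80/21 + 17*π/2) + (-320/21 + 202*π) = -400/21 + 421*π/2.


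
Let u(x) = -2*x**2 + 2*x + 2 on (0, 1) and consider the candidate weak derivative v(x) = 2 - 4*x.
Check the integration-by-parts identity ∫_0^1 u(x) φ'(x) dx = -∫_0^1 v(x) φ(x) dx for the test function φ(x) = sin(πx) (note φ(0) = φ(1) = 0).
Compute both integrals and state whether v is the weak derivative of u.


LHS = 0, RHS = 0. Yes, v = u' weakly.

u(x) = -2*x**2 + 2*x + 2, classical derivative u'(x) = 2 - 4*x.
φ(x) = sin(πx), so φ'(x) = π*cos(π*x).
Note φ(0) = φ(1) = 0, so the boundary term u·φ vanishes.
LHS = ∫_0^1 u(x) φ'(x) dx = ∫_0^1 (-2*π*x^2*cos(π*x) + 2*π*x*cos(π*x) + 2*π*cos(π*x)) dx. Term by term:
  ∫_0^1 2*π*cos(π*x) dx = 0;  ∫_0^1 -2*π*x^2*cos(π*x) dx = 4/π;  ∫_0^1 2*π*x*cos(π*x) dx = -4/π.
Sum: 0 + 4/π − 4/π = 0.
So LHS = 0.
∫_0^1 v(x) φ(x) dx = ∫_0^1 (-4*x*sin(π*x) + 2*sin(π*x)) dx. Term by term:
  ∫_0^1 2*sin(π*x) dx = 4/π;  ∫_0^1 -4*x*sin(π*x) dx = -4/π.
Sum: 4/π − 4/π = 0.
So RHS = -∫_0^1 v(x) φ(x) dx = 0.
LHS = RHS, so the identity holds for this test φ.
Moreover u is smooth here and v(x) = u'(x) = 2 - 4*x pointwise, so the identity holds for every test function. Hence v is the weak derivative of u.


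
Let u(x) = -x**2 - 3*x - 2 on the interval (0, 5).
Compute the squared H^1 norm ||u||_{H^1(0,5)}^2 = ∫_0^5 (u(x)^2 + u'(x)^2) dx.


||u||_{H^1}^2 = 15815/6

The H^1 norm (squared) on an interval (0, L) is
  ||u||_{H^1}^2 = ∫_0^L u(x)^2 dx + ∫_0^L u'(x)^2 dx.
Compute u'(x) = -2*x - 3.
Then u(x)^2 = x**4 + 6*x**3 + 13*x**2 + 12*x + 4 and u'(x)^2 = 4*x**2 + 12*x + 9.
Integrate each monomial from 0 to 5 using ∫_0^5 c·x^n dx = c·5^(n+1)/(n+1):
  ∫_0^5 u(x)^2 dx = ∫_0^5 (x^4 + 6*x^3 + 13*x^2 + 12*x + 4) dx. Term by term:
    ∫_0^5 x^4 dx = 625;  ∫_0^5 6*x^3 dx = 1875/2;  ∫_0^5 13*x^2 dx = 1625/3;
    ∫_0^5 12*x dx = 150;  ∫_0^5 4 dx = 20.
  Sum: 625 + 1875/2 + 1625/3 + 150 + 20 = 13645/6.
  ∫_0^5 u'(x)^2 dx = ∫_0^5 (4*x^2 + 12*x + 9) dx. Term by term:
    ∫_0^5 4*x^2 dx = 500/3;  ∫_0^5 12*x dx = 150;  ∫_0^5 9 dx = 45.
  Sum: 500/3 + 150 + 45 = 1085/3.
Adding: ||u||_{H^1}^2 = 13645/6 + 1085/3 = 15815/6.


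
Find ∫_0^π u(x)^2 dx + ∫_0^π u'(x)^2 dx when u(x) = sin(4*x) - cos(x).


||u||_{H^1(0,π)}^2 = -32/15 + 19*π/2

u'(x) = sin(x) + 4*cos(4*x).
Expand u² and (u')² and integrate term by term on (0, π), using: for integers n ≥ 1, ∫_0^π sin²(nx) dx = ∫_0^π cos²(nx) dx = π/2; for n ≠ n', ∫_0^π sin(nx)sin(n'x) dx = ∫_0^π cos(nx)cos(n'x) dx = 0; and by product-to-sum, ∫_0^π sin(nx)cos(n'x) dx = ½∫_0^π [sin((n+n')x) + sin((n−n')x)] dx, which is 0 when n+n' is even and 2n/(n²−n'²) when n+n' is odd (it need not vanish on (0, π)).
  u² squared terms: (-1)²·∫cos(x)² dx = 1·π/2 = π/2;  (1)²·∫sin(4x)² dx = 1·π/2 = π/2.
  u² cross terms: 2·(-1)·(1)·∫cos(x)·sin(4x) dx = -2·(8/15) = -16/15.
  So ∫_0^π u² dx = π/2 + π/2 − 16/15 = -16/15 + π.
  (u')² squared terms: (4)²·∫cos(4x)² dx = 16·π/2 = 8*π;  (1)²·∫sin(x)² dx = 1·π/2 = π/2.
  (u')² cross terms: 2·(4)·(1)·∫cos(4x)·sin(x) dx = 8·(-2/15) = -16/15.
  So ∫_0^π (u')² dx = 8*π + π/2 − 16/15 = -16/15 + 17*π/2.
||u||_{H^1}^2 = (-16/15 + π) + (-16/15 + 17*π/2) = -32/15 + 19*π/2.


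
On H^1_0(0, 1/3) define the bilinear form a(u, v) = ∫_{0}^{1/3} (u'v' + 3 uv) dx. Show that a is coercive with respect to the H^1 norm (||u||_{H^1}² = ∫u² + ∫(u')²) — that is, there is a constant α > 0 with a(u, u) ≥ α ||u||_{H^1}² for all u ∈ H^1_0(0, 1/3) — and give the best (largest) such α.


α = 1

Coercivity of a(·,·) on H^1_0(0, 1/3) means a(u, u) ≥ α ||u||_{H^1}² for every u ∈ H^1_0.
The interval has length L = 1/3, and Poincaré/coercivity depend only on L. Here a(u, u) = ∫(u')² + (3)·∫u².
Here c = 3 ≥ 1, so a(u,u) = ∫(u')² + c∫u² ≥ ∫(u')² + ∫u² = ||u||_{H^1}², i.e. α = 1 works. No larger α is possible: a(u,u) ≥ α||u||_{H^1}² means (1−α)∫(u')² ≥ (α−c)∫u², and for the modes u_n = sin(nπ(x−x₀)/L) (x₀ the left endpoint) one has ∫u_n²/∫(u_n')² = (L/(nπ))² → 0, so a(u_n,u_n)/||u_n||_{H^1}² → 1. Hence the optimal constant is α = 1.
Therefore α = 1.


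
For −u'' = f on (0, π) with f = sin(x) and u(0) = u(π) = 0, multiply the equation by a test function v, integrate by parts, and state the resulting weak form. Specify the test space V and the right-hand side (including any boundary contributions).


V = H^1_0(0, π) (so v(0) = v(π) = 0); weak form: ∫_0^π u'v' dx = ∫_0^π (sin(x)) v dx for all v ∈ V.

Multiply both sides by a test function v and integrate from 0 to π:
  ∫_0^π −u''(x) v(x) dx = ∫_0^π f(x) v(x) dx.
Integrate the LHS by parts once:
  ∫_0^π −u'' v dx = −[u'(x) v(x)]_0^π + ∫_0^π u'(x) v'(x) dx.
Thus ∫_0^π u'(x) v'(x) dx = ∫_0^π f(x) v(x) dx + [u'(x) v(x)]_0^π.
Choose V so that boundary terms are either known or forced to vanish.
u is Dirichlet: u(0) = u(π) = 0. Let V = H^1_0(0, π); then v(0) = v(π) = 0, and [u' v]_0^π = 0.
Weak formulation: find u (satisfying any essential BC) such that ∫_0^π u'(x) v'(x) dx = ∫_0^π f v dx for all v ∈ V.
Substituting f(x) = sin(x), the right-hand side is ∫_0^π (sin(x)) v dx.


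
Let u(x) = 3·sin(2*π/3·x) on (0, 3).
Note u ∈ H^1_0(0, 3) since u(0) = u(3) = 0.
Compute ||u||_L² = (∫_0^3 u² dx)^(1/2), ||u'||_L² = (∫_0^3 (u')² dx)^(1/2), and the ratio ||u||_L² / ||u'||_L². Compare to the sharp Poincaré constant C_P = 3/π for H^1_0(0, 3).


||u||_L² / ||u'||_L² = 3/(2*π) < C_P = 3/π.

u(x) = 3·sin(2*π/3·x), so u'(x) = 2*π*cos(2*π*x/3).
Writing u(x) = A·sin(kπx/L) with A = 3 and k = 2, use ∫_0^L sin²(kπx/L) dx = L/2 and ∫_0^L cos²(kπx/L) dx = L/2.
u² = 9·sin²(2*π/3·x) and (u')² = 4*π^2·cos²(2*π/3·x), and each of sin², cos² integrates to L/2 = 3/2 over (0, 3).
∫_0^3 u² dx = 27/2, so ||u||_L² = 3*sqrt(6)/2.
∫_0^3 (u')² dx = 6*π^2, so ||u'||_L² = sqrt(6)*π.
Ratio ||u||_L² / ||u'||_L² = 3/(2*π).
Sharp Poincaré constant on H^1_0(0, 3) is C_P = L/π = 3/π, achieved by sin(π/3·x).
This is the k = 2 harmonic; the ratio L/(kπ) is strictly less than C_P = L/π, consistent with the sharp inequality ||u||_L² ≤ C_P ||u'||_L².


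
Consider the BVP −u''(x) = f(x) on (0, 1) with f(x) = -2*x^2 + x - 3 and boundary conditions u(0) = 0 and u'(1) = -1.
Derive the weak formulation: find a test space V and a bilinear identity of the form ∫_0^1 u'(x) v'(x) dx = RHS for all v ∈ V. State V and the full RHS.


V = {v ∈ H^1(0, 1) : v(0) = 0} (test functions vanish at x = 0 where u is specified); weak form: ∫_0^1 u'v' dx = ∫_0^1 (-2*x^2 + x - 3) v dx − v(1) for all v ∈ V.

Multiply both sides by a test function v and integrate from 0 to 1:
  ∫_0^1 −u''(x) v(x) dx = ∫_0^1 f(x) v(x) dx.
Integrate the LHS by parts once:
  ∫_0^1 −u'' v dx = −[u'(x) v(x)]_0^1 + ∫_0^1 u'(x) v'(x) dx.
Thus ∫_0^1 u'(x) v'(x) dx = ∫_0^1 f(x) v(x) dx + [u'(x) v(x)]_0^1.
Choose V so that boundary terms are either known or forced to vanish.
Mixed BC: u(0) = 0 (Dirichlet) and u'(1) = -1 (Neumann). Define V = {v ∈ H^1(0, 1) : v(0) = 0}. Then [u' v]_0^1 = u'(1)·v(1) − u'(0)·0 = − v(1).
Weak formulation: find u (satisfying any essential BC) such that ∫_0^1 u'(x) v'(x) dx = ∫_0^1 f v dx − v(1) for all v ∈ V (Dirichlet at 0 absorbed into V; Neumann datum at x = 1 contributes the boundary term).
Substituting f(x) = -2*x^2 + x - 3, the right-hand side is ∫_0^1 (-2*x^2 + x - 3) v dx − v(1).


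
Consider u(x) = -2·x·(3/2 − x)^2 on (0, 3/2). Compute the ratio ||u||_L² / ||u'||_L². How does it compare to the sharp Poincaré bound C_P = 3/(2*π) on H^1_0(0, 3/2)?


||u||_L² / ||u'||_L² = 3*sqrt(14)/28 < C_P = 3/(2*π).

u(x) = -2·x·(3/2 − x)^2, so u'(x) = 3*(1 - 2*x)*(x - 3/2).
u(x) = -2·x·(3/2 − x)^2 vanishes at x = 0 and x = 3/2, so u ∈ H^1_0(0, 3/2). Differentiate via the product rule and integrate the resulting polynomials term by term.
  ∫_0^3/2 u² dx = ∫_0^3/2 (4*x^6 - 24*x^5 + 54*x^4 - 54*x^3 + 81*x^2/4) dx. Term by term:
    ∫_0^3/2 4*x^6 dx = 2187/224;  ∫_0^3/2 -24*x^5 dx = -729/16;  ∫_0^3/2 54*x^4 dx = 6561/80;
    ∫_0^3/2 -54*x^3 dx = -2187/32;  ∫_0^3/2 81*x^2/4 dx = 729/32.
  Sum: 2187/224 − 729/16 + 6561/80 − 2187/32 + 729/32 = 729/1120.
  ∫_0^3/2 (u')² dx = ∫_0^3/2 (36*x^4 - 144*x^3 + 198*x^2 - 108*x + 81/4) dx. Term by term:
    ∫_0^3/2 36*x^4 dx = 2187/40;  ∫_0^3/2 -144*x^3 dx = -729/4;  ∫_0^3/2 198*x^2 dx = 891/4;
    ∫_0^3/2 -108*x dx = -243/2;  ∫_0^3/2 81/4 dx = 243/8.
  Sum: 2187/40 − 729/4 + 891/4 − 243/2 + 243/8 = 81/20.
∫_0^3/2 u² dx = 729/1120, so ||u||_L² = 27*sqrt(70)/280.
∫_0^3/2 (u')² dx = 81/20, so ||u'||_L² = 9*sqrt(5)/10.
Ratio ||u||_L² / ||u'||_L² = 3*sqrt(14)/28.
Sharp Poincaré constant on H^1_0(0, 3/2) is C_P = L/π = 3/(2*π), achieved by sin(2*π/3·x).
A polynomial bump cannot attain the sharp Poincaré constant (only the first sine eigenfunction does), so the ratio is strictly less than C_P, consistent with ||u||_L² ≤ C_P ||u'||_L².


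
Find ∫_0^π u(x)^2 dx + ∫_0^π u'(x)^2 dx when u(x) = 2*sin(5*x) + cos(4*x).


||u||_{H^1(0,π)}^2 = 680/9 + 121*π/2

u'(x) = -4*sin(4*x) + 10*cos(5*x).
Expand u² and (u')² and integrate term by term on (0, π), using: for integers n ≥ 1, ∫_0^π sin²(nx) dx = ∫_0^π cos²(nx) dx = π/2; for n ≠ n', ∫_0^π sin(nx)sin(n'x) dx = ∫_0^π cos(nx)cos(n'x) dx = 0; and by product-to-sum, ∫_0^π sin(nx)cos(n'x) dx = ½∫_0^π [sin((n+n')x) + sin((n−n')x)] dx, which is 0 when n+n' is even and 2n/(n²−n'²) when n+n' is odd (it need not vanish on (0, π)).
  u² squared terms: (2)²·∫sin(5x)² dx = 4·π/2 = 2*π;  (1)²·∫cos(4x)² dx = 1·π/2 = π/2.
  u² cross terms: 2·(2)·(1)·∫sin(5x)·cos(4x) dx = 4·(10/9) = 40/9.
  So ∫_0^π u² dx = 2*π + π/2 + 40/9 = 40/9 + 5*π/2.
  (u')² squared terms: (-4)²·∫sin(4x)² dx = 16·π/2 = 8*π;  (10)²·∫cos(5x)² dx = 100·π/2 = 50*π.
  (u')² cross terms: 2·(-4)·(10)·∫sin(4x)·cos(5x) dx = -80·(-8/9) = 640/9.
  So ∫_0^π (u')² dx = 8*π + 50*π + 640/9 = 640/9 + 58*π.
||u||_{H^1}^2 = (40/9 + 5*π/2) + (640/9 + 58*π) = 680/9 + 121*π/2.


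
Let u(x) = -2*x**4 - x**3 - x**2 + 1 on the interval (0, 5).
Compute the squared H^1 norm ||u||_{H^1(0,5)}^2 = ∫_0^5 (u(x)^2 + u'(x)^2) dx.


||u||_{H^1}^2 = 125311190/63

The H^1 norm (squared) on an interval (0, L) is
  ||u||_{H^1}^2 = ∫_0^L u(x)^2 dx + ∫_0^L u'(x)^2 dx.
Compute u'(x) = -8*x**3 - 3*x**2 - 2*x.
Then u(x)^2 = 4*x**8 + 4*x**7 + 5*x**6 + 2*x**5 - 3*x**4 - 2*x**3 - 2*x**2 + 1 and u'(x)^2 = 64*x**6 + 48*x**5 + 41*x**4 + 12*x**3 + 4*x**2.
Integrate each monomial from 0 to 5 using ∫_0^5 c·x^n dx = c·5^(n+1)/(n+1):
  ∫_0^5 u(x)^2 dx = ∫_0^5 (4*x^8 + 4*x^7 + 5*x^6 + 2*x^5 - 3*x^4 - 2*x^3 - 2*x^2 + 1) dx. Term by term:
    ∫_0^5 4*x^8 dx = 7812500/9;  ∫_0^5 4*x^7 dx = 390625/2;  ∫_0^5 5*x^6 dx = 390625/7;
    ∫_0^5 2*x^5 dx = 15625/3;  ∫_0^5 -3*x^4 dx = -1875;  ∫_0^5 -2*x^3 dx = -625/2;
    ∫_0^5 -2*x^2 dx = -250/3;  ∫_0^5 1 dx = 5.
  Sum: 7812500/9 + 390625/2 + 390625/7 + 15625/3 − 1875 − 625/2 − 250/3 + 5 = 70693190/63.
  ∫_0^5 u'(x)^2 dx = ∫_0^5 (64*x^6 + 48*x^5 + 41*x^4 + 12*x^3 + 4*x^2) dx. Term by term:
    ∫_0^5 64*x^6 dx = 5000000/7;  ∫_0^5 48*x^5 dx = 125000;  ∫_0^5 41*x^4 dx = 25625;
    ∫_0^5 12*x^3 dx = 1875;  ∫_0^5 4*x^2 dx = 500/3.
  Sum: 5000000/7 + 125000 + 25625 + 1875 + 500/3 = 18206000/21.
Adding: ||u||_{H^1}^2 = 70693190/63 + 18206000/21 = 125311190/63.


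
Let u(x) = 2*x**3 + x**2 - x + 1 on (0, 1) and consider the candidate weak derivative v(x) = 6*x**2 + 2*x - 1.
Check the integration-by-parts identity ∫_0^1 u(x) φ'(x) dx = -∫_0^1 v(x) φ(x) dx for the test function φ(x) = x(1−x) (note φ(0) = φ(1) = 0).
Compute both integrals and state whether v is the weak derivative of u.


LHS = -3/10, RHS = -3/10. Yes, v = u' weakly.

u(x) = 2*x**3 + x**2 - x + 1, classical derivative u'(x) = 6*x**2 + 2*x - 1.
φ(x) = x(1−x), so φ'(x) = 1 - 2*x.
Note φ(0) = φ(1) = 0, so the boundary term u·φ vanishes.
LHS = ∫_0^1 u(x) φ'(x) dx = ∫_0^1 (-4*x^4 + 3*x^2 - 3*x + 1) dx. Term by term:
  ∫_0^1 -4*x^4 dx = -4/5;  ∫_0^1 3*x^2 dx = 1;  ∫_0^1 -3*x dx = -3/2;
  ∫_0^1 1 dx = 1.
Sum: -4/5 + 1 − 3/2 + 1 = -3/10.
So LHS = -3/10.
∫_0^1 v(x) φ(x) dx = ∫_0^1 (-6*x^4 + 4*x^3 + 3*x^2 - x) dx. Term by term:
  ∫_0^1 -6*x^4 dx = -6/5;  ∫_0^1 4*x^3 dx = 1;  ∫_0^1 3*x^2 dx = 1;
  ∫_0^1 -x dx = -1/2.
Sum: -6/5 + 1 + 1 − 1/2 = 3/10.
So RHS = -∫_0^1 v(x) φ(x) dx = -3/10.
LHS = RHS, so the identity holds for this test φ.
Moreover u is smooth here and v(x) = u'(x) = 6*x**2 + 2*x - 1 pointwise, so the identity holds for every test function. Hence v is the weak derivative of u.


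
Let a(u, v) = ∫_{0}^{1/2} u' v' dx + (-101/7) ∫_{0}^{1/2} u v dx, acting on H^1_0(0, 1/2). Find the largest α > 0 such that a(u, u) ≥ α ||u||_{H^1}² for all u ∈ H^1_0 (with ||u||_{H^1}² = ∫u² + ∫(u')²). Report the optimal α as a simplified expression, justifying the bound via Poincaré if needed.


α = (-101 + 28*π^2)/(7*(1 + 4*π^2))

Coercivity of a(·,·) on H^1_0(0, 1/2) means a(u, u) ≥ α ||u||_{H^1}² for every u ∈ H^1_0.
The interval has length L = 1/2, and Poincaré/coercivity depend only on L. Here a(u, u) = ∫(u')² + (-101/7)·∫u².
Here c = -101/7 < 0 with |c| < (π/L)² = 4*π^2, so coercivity still holds. The condition a(u,u) ≥ α||u||_{H^1}² reads (1−α)∫(u')² ≥ (α−c)∫u². Any admissible α is ≤ 1 (rapidly oscillating u have ∫u²/∫(u')² → 0), and α = 1 would force 0 ≥ (1−c)∫u², impossible since c < 1; so 1−α > 0. By the sharp Poincaré inequality on H^1_0 of an interval of length L, ∫(u')² ≥ (π/L)²∫u² with equality for the first sine mode sin(π(x−x₀)/L) (x₀ the left endpoint), so the inequality holds for all u iff (1−α)(π/L)² ≥ α − c, i.e. α ≤ ((π/L)² + c)/((π/L)² + 1) = (1 + c(L/π)²)/(1 + (L/π)²). (Direct route, valid since c ≤ 0: Poincaré gives c∫u² ≥ c(L/π)²∫(u')², so a(u,u) ≥ (1 + c(L/π)²)∫(u')², while ||u||_{H^1}² ≤ (1 + (L/π)²)∫(u')²; dividing yields the same α.) With (π/L)² = 4*π^2 and c = -101/7, the largest admissible constant is α = ((π/L)² + c)/((π/L)² + 1).
Simplifying, α = (-101 + 28*π^2)/(7*(1 + 4*π^2)).


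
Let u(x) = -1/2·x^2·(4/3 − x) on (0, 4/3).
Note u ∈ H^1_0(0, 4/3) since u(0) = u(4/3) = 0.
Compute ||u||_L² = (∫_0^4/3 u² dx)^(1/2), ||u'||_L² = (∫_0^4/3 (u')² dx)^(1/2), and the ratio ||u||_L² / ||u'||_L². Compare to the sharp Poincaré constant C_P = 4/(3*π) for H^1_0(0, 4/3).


||u||_L² / ||u'||_L² = 2*sqrt(14)/21 < C_P = 4/(3*π).

u(x) = -1/2·x^2·(4/3 − x), so u'(x) = x*(9*x - 8)/6.
u(x) = -1/2·x^2·(4/3 − x) vanishes at x = 0 and x = 4/3, so u ∈ H^1_0(0, 4/3). Differentiate via the product rule and integrate the resulting polynomials term by term.
  ∫_0^4/3 u² dx = ∫_0^4/3 (x^6/4 - 2*x^5/3 + 4*x^4/9) dx. Term by term:
    ∫_0^4/3 x^6/4 dx = 4096/15309;  ∫_0^4/3 -2*x^5/3 dx = -4096/6561;  ∫_0^4/3 4*x^4/9 dx = 4096/10935.
  Sum: 4096/15309 − 4096/6561 + 4096/10935 = 4096/229635.
  ∫_0^4/3 (u')² dx = ∫_0^4/3 (9*x^4/4 - 4*x^3 + 16*x^2/9) dx. Term by term:
    ∫_0^4/3 9*x^4/4 dx = 256/135;  ∫_0^4/3 -4*x^3 dx = -256/81;  ∫_0^4/3 16*x^2/9 dx = 1024/729.
  Sum: 256/135 − 256/81 + 1024/729 = 512/3645.
∫_0^4/3 u² dx = 4096/229635, so ||u||_L² = 64*sqrt(35)/2835.
∫_0^4/3 (u')² dx = 512/3645, so ||u'||_L² = 16*sqrt(10)/135.
Ratio ||u||_L² / ||u'||_L² = 2*sqrt(14)/21.
Sharp Poincaré constant on H^1_0(0, 4/3) is C_P = L/π = 4/(3*π), achieved by sin(3*π/4·x).
A polynomial bump cannot attain the sharp Poincaré constant (only the first sine eigenfunction does), so the ratio is strictly less than C_P, consistent with ||u||_L² ≤ C_P ||u'||_L².


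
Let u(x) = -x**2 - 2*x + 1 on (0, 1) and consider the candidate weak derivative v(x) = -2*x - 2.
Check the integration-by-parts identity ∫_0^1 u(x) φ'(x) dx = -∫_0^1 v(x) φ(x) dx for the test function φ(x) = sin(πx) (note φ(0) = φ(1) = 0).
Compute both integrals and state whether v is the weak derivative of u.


LHS = 6/π, RHS = 6/π. Yes, v = u' weakly.

u(x) = -x**2 - 2*x + 1, classical derivative u'(x) = -2*x - 2.
φ(x) = sin(πx), so φ'(x) = π*cos(π*x).
Note φ(0) = φ(1) = 0, so the boundary term u·φ vanishes.
LHS = ∫_0^1 u(x) φ'(x) dx = ∫_0^1 (-π*x^2*cos(π*x) - 2*π*x*cos(π*x) + π*cos(π*x)) dx. Term by term:
  ∫_0^1 π*cos(π*x) dx = 0;  ∫_0^1 -π*x^2*cos(π*x) dx = 2/π;  ∫_0^1 -2*π*x*cos(π*x) dx = 4/π.
Sum: 0 + 2/π + 4/π = 6/π.
So LHS = 6/π.
∫_0^1 v(x) φ(x) dx = ∫_0^1 (-2*x*sin(π*x) - 2*sin(π*x)) dx. Term by term:
  ∫_0^1 -2*sin(π*x) dx = -4/π;  ∫_0^1 -2*x*sin(π*x) dx = -2/π.
Sum: -4/π − 2/π = -6/π.
So RHS = -∫_0^1 v(x) φ(x) dx = 6/π.
LHS = RHS, so the identity holds for this test φ.
Moreover u is smooth here and v(x) = u'(x) = -2*x - 2 pointwise, so the identity holds for every test function. Hence v is the weak derivative of u.


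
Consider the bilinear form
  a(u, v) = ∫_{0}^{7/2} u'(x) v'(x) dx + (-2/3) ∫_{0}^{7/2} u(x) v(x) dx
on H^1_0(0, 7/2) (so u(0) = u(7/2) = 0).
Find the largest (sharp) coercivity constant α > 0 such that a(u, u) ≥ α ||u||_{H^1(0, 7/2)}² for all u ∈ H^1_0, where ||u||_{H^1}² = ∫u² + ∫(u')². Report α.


α = 2*(-49 + 6*π^2)/(3*(4*π^2 + 49))

Coercivity of a(·,·) on H^1_0(0, 7/2) means a(u, u) ≥ α ||u||_{H^1}² for every u ∈ H^1_0.
The interval has length L = 7/2, and Poincaré/coercivity depend only on L. Here a(u, u) = ∫(u')² + (-2/3)·∫u².
Here c = -2/3 < 0 with |c| < (π/L)² = 4*π^2/49, so coercivity still holds. The condition a(u,u) ≥ α||u||_{H^1}² reads (1−α)∫(u')² ≥ (α−c)∫u². Any admissible α is ≤ 1 (rapidly oscillating u have ∫u²/∫(u')² → 0), and α = 1 would force 0 ≥ (1−c)∫u², impossible since c < 1; so 1−α > 0. By the sharp Poincaré inequality on H^1_0 of an interval of length L, ∫(u')² ≥ (π/L)²∫u² with equality for the first sine mode sin(π(x−x₀)/L) (x₀ the left endpoint), so the inequality holds for all u iff (1−α)(π/L)² ≥ α − c, i.e. α ≤ ((π/L)² + c)/((π/L)² + 1) = (1 + c(L/π)²)/(1 + (L/π)²). (Direct route, valid since c ≤ 0: Poincaré gives c∫u² ≥ c(L/π)²∫(u')², so a(u,u) ≥ (1 + c(L/π)²)∫(u')², while ||u||_{H^1}² ≤ (1 + (L/π)²)∫(u')²; dividing yields the same α.) With (π/L)² = 4*π^2/49 and c = -2/3, the largest admissible constant is α = ((π/L)² + c)/((π/L)² + 1).
Simplifying, α = 2*(-49 + 6*π^2)/(3*(4*π^2 + 49)).


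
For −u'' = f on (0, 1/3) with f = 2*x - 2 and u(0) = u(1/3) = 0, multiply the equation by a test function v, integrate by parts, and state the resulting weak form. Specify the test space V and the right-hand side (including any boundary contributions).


V = H^1_0(0, 1/3) (so v(0) = v(1/3) = 0); weak form: ∫_0^1/3 u'v' dx = ∫_0^1/3 (2*x - 2) v dx for all v ∈ V.

Multiply both sides by a test function v and integrate from 0 to 1/3:
  ∫_0^1/3 −u''(x) v(x) dx = ∫_0^1/3 f(x) v(x) dx.
Integrate the LHS by parts once:
  ∫_0^1/3 −u'' v dx = −[u'(x) v(x)]_0^1/3 + ∫_0^1/3 u'(x) v'(x) dx.
Thus ∫_0^1/3 u'(x) v'(x) dx = ∫_0^1/3 f(x) v(x) dx + [u'(x) v(x)]_0^1/3.
Choose V so that boundary terms are either known or forced to vanish.
u is Dirichlet: u(0) = u(1/3) = 0. Let V = H^1_0(0, 1/3); then v(0) = v(1/3) = 0, and [u' v]_0^1/3 = 0.
Weak formulation: find u (satisfying any essential BC) such that ∫_0^1/3 u'(x) v'(x) dx = ∫_0^1/3 f v dx for all v ∈ V.
Substituting f(x) = 2*x - 2, the right-hand side is ∫_0^1/3 (2*x - 2) v dx.


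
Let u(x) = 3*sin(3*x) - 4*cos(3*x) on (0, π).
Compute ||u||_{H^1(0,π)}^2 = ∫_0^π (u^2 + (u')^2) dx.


||u||_{H^1(0,π)}^2 = 125*π

u'(x) = 12*sin(3*x) + 9*cos(3*x).
Expand u² and (u')² and integrate term by term on (0, π), using: for integers n ≥ 1, ∫_0^π sin²(nx) dx = ∫_0^π cos²(nx) dx = π/2; for n ≠ n', ∫_0^π sin(nx)sin(n'x) dx = ∫_0^π cos(nx)cos(n'x) dx = 0; and by product-to-sum, ∫_0^π sin(nx)cos(n'x) dx = ½∫_0^π [sin((n+n')x) + sin((n−n')x)] dx, which is 0 when n+n' is even and 2n/(n²−n'²) when n+n' is odd (it need not vanish on (0, π)).
  u² squared terms: (-4)²·∫cos(3x)² dx = 16·π/2 = 8*π;  (3)²·∫sin(3x)² dx = 9·π/2 = 9*π/2.
  u² cross terms: 2·(-4)·(3)·∫cos(3x)·sin(3x) dx = -24·(0) = 0.
  So ∫_0^π u² dx = 8*π + 9*π/2 + 0 = 25*π/2.
  (u')² squared terms: (9)²·∫cos(3x)² dx = 81·π/2 = 81*π/2;  (12)²·∫sin(3x)² dx = 144·π/2 = 72*π.
  (u')² cross terms: 2·(9)·(12)·∫cos(3x)·sin(3x) dx = 216·(0) = 0.
  So ∫_0^π (u')² dx = 81*π/2 + 72*π + 0 = 225*π/2.
||u||_{H^1}^2 = (25*π/2) + (225*π/2) = 125*π.


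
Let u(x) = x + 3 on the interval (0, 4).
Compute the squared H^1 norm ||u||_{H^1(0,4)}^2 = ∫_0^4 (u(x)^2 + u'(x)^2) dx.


||u||_{H^1}^2 = 328/3

The H^1 norm (squared) on an interval (0, L) is
  ||u||_{H^1}^2 = ∫_0^L u(x)^2 dx + ∫_0^L u'(x)^2 dx.
Compute u'(x) = 1.
Then u(x)^2 = x**2 + 6*x + 9 and u'(x)^2 = 1.
Integrate each monomial from 0 to 4 using ∫_0^4 c·x^n dx = c·4^(n+1)/(n+1):
  ∫_0^4 u(x)^2 dx = ∫_0^4 (x^2 + 6*x + 9) dx. Term by term:
    ∫_0^4 x^2 dx = 64/3;  ∫_0^4 6*x dx = 48;  ∫_0^4 9 dx = 36.
  Sum: 64/3 + 48 + 36 = 316/3.
  ∫_0^4 u'(x)^2 dx = ∫_0^4 (1) dx. Term by term:
    ∫_0^4 1 dx = 4.
Adding: ||u||_{H^1}^2 = 316/3 + 4 = 328/3.


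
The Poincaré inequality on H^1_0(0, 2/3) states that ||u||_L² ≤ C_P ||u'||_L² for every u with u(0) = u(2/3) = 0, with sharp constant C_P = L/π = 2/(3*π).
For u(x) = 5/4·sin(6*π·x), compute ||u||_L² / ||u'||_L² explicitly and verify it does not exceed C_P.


||u||_L² / ||u'||_L² = 1/(6*π) < C_P = 2/(3*π).

u(x) = 5/4·sin(6*π·x), so u'(x) = 15*π*cos(6*π*x)/2.
Writing u(x) = A·sin(kπx/L) with A = 5/4 and k = 4, use ∫_0^L sin²(kπx/L) dx = L/2 and ∫_0^L cos²(kπx/L) dx = L/2.
u² = 25/16·sin²(6*π·x) and (u')² = 225*π^2/4·cos²(6*π·x), and each of sin², cos² integrates to L/2 = 1/3 over (0, 2/3).
∫_0^2/3 u² dx = 25/48, so ||u||_L² = 5*sqrt(3)/12.
∫_0^2/3 (u')² dx = 75*π^2/4, so ||u'||_L² = 5*sqrt(3)*π/2.
Ratio ||u||_L² / ||u'||_L² = 1/(6*π).
Sharp Poincaré constant on H^1_0(0, 2/3) is C_P = L/π = 2/(3*π), achieved by sin(3*π/2·x).
This is the k = 4 harmonic; the ratio L/(kπ) is strictly less than C_P = L/π, consistent with the sharp inequality ||u||_L² ≤ C_P ||u'||_L².


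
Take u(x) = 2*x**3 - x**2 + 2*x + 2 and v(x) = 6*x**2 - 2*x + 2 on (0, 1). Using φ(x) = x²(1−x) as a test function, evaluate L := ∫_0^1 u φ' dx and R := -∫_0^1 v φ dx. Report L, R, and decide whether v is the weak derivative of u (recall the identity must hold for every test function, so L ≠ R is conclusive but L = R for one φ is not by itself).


LHS = -4/15, RHS = -4/15. Yes, v = u' weakly.

u(x) = 2*x**3 - x**2 + 2*x + 2, classical derivative u'(x) = 6*x**2 - 2*x + 2.
φ(x) = x²(1−x), so φ'(x) = x*(2 - 3*x).
Note φ(0) = φ(1) = 0, so the boundary term u·φ vanishes.
LHS = ∫_0^1 u(x) φ'(x) dx = ∫_0^1 (-6*x^5 + 7*x^4 - 8*x^3 - 2*x^2 + 4*x) dx. Term by term:
  ∫_0^1 -6*x^5 dx = -1;  ∫_0^1 7*x^4 dx = 7/5;  ∫_0^1 -8*x^3 dx = -2;
  ∫_0^1 -2*x^2 dx = -2/3;  ∫_0^1 4*x dx = 2.
Sum: -1 + 7/5 − 2 − 2/3 + 2 = -4/15.
So LHS = -4/15.
∫_0^1 v(x) φ(x) dx = ∫_0^1 (-6*x^5 + 8*x^4 - 4*x^3 + 2*x^2) dx. Term by term:
  ∫_0^1 -6*x^5 dx = -1;  ∫_0^1 8*x^4 dx = 8/5;  ∫_0^1 -4*x^3 dx = -1;
  ∫_0^1 2*x^2 dx = 2/3.
Sum: -1 + 8/5 − 1 + 2/3 = 4/15.
So RHS = -∫_0^1 v(x) φ(x) dx = -4/15.
LHS = RHS, so the identity holds for this test φ.
Moreover u is smooth here and v(x) = u'(x) = 6*x**2 - 2*x + 2 pointwise, so the identity holds for every test function. Hence v is the weak derivative of u.


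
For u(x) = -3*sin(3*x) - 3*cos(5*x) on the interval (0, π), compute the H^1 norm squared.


||u||_{H^1(0,π)}^2 = 162*π

u'(x) = 15*sin(5*x) - 9*cos(3*x).
Expand u² and (u')² and integrate term by term on (0, π), using: for integers n ≥ 1, ∫_0^π sin²(nx) dx = ∫_0^π cos²(nx) dx = π/2; for n ≠ n', ∫_0^π sin(nx)sin(n'x) dx = ∫_0^π cos(nx)cos(n'x) dx = 0; and by product-to-sum, ∫_0^π sin(nx)cos(n'x) dx = ½∫_0^π [sin((n+n')x) + sin((n−n')x)] dx, which is 0 when n+n' is even and 2n/(n²−n'²) when n+n' is odd (it need not vanish on (0, π)).
  u² squared terms: (-3)²·∫cos(5x)² dx = 9·π/2 = 9*π/2;  (-3)²·∫sin(3x)² dx = 9·π/2 = 9*π/2.
  u² cross terms: 2·(-3)·(-3)·∫cos(5x)·sin(3x) dx = 18·(0) = 0.
  So ∫_0^π u² dx = 9*π/2 + 9*π/2 + 0 = 9*π.
  (u')² squared terms: (-9)²·∫cos(3x)² dx = 81·π/2 = 81*π/2;  (15)²·∫sin(5x)² dx = 225·π/2 = 225*π/2.
  (u')² cross terms: 2·(-9)·(15)·∫cos(3x)·sin(5x) dx = -270·(0) = 0.
  So ∫_0^π (u')² dx = 81*π/2 + 225*π/2 + 0 = 153*π.
||u||_{H^1}^2 = (9*π) + (153*π) = 162*π.


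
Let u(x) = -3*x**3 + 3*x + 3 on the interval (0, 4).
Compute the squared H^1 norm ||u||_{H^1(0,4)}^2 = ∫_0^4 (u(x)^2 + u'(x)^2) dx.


||u||_{H^1}^2 = 1122504/35

The H^1 norm (squared) on an interval (0, L) is
  ||u||_{H^1}^2 = ∫_0^L u(x)^2 dx + ∫_0^L u'(x)^2 dx.
Compute u'(x) = 3 - 9*x**2.
Then u(x)^2 = 9*x**6 - 18*x**4 - 18*x**3 + 9*x**2 + 18*x + 9 and u'(x)^2 = 81*x**4 - 54*x**2 + 9.
Integrate each monomial from 0 to 4 using ∫_0^4 c·x^n dx = c·4^(n+1)/(n+1):
  ∫_0^4 u(x)^2 dx = ∫_0^4 (9*x^6 - 18*x^4 - 18*x^3 + 9*x^2 + 18*x + 9) dx. Term by term:
    ∫_0^4 9*x^6 dx = 147456/7;  ∫_0^4 -18*x^4 dx = -18432/5;  ∫_0^4 -18*x^3 dx = -1152;
    ∫_0^4 9*x^2 dx = 192;  ∫_0^4 18*x dx = 144;  ∫_0^4 9 dx = 36.
  Sum: 147456/7 − 18432/5 − 1152 + 192 + 144 + 36 = 580956/35.
  ∫_0^4 u'(x)^2 dx = ∫_0^4 (81*x^4 - 54*x^2 + 9) dx. Term by term:
    ∫_0^4 81*x^4 dx = 82944/5;  ∫_0^4 -54*x^2 dx = -1152;  ∫_0^4 9 dx = 36.
  Sum: 82944/5 − 1152 + 36 = 77364/5.
Adding: ||u||_{H^1}^2 = 580956/35 + 77364/5 = 1122504/35.


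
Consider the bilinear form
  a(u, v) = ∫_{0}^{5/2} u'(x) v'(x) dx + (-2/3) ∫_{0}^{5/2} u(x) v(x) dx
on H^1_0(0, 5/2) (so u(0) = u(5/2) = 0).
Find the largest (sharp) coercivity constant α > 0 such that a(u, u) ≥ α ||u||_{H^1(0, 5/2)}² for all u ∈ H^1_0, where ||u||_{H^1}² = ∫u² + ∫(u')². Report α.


α = 2*(-25 + 6*π^2)/(3*(25 + 4*π^2))

Coercivity of a(·,·) on H^1_0(0, 5/2) means a(u, u) ≥ α ||u||_{H^1}² for every u ∈ H^1_0.
The interval has length L = 5/2, and Poincaré/coercivity depend only on L. Here a(u, u) = ∫(u')² + (-2/3)·∫u².
Here c = -2/3 < 0 with |c| < (π/L)² = 4*π^2/25, so coercivity still holds. The condition a(u,u) ≥ α||u||_{H^1}² reads (1−α)∫(u')² ≥ (α−c)∫u². Any admissible α is ≤ 1 (rapidly oscillating u have ∫u²/∫(u')² → 0), and α = 1 would force 0 ≥ (1−c)∫u², impossible since c < 1; so 1−α > 0. By the sharp Poincaré inequality on H^1_0 of an interval of length L, ∫(u')² ≥ (π/L)²∫u² with equality for the first sine mode sin(π(x−x₀)/L) (x₀ the left endpoint), so the inequality holds for all u iff (1−α)(π/L)² ≥ α − c, i.e. α ≤ ((π/L)² + c)/((π/L)² + 1) = (1 + c(L/π)²)/(1 + (L/π)²). (Direct route, valid since c ≤ 0: Poincaré gives c∫u² ≥ c(L/π)²∫(u')², so a(u,u) ≥ (1 + c(L/π)²)∫(u')², while ||u||_{H^1}² ≤ (1 + (L/π)²)∫(u')²; dividing yields the same α.) With (π/L)² = 4*π^2/25 and c = -2/3, the largest admissible constant is α = ((π/L)² + c)/((π/L)² + 1).
Simplifying, α = 2*(-25 + 6*π^2)/(3*(25 + 4*π^2)).


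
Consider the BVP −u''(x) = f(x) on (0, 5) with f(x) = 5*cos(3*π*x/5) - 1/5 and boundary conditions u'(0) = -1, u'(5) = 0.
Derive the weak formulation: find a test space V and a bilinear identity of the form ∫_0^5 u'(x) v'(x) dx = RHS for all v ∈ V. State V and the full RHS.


V = H^1(0, 5) (v unrestricted at boundary; u is determined up to an additive constant); weak form: ∫_0^5 u'v' dx = ∫_0^5 (5*cos(3*π*x/5) - 1/5) v dx + v(0) for all v ∈ V.

Multiply both sides by a test function v and integrate from 0 to 5:
  ∫_0^5 −u''(x) v(x) dx = ∫_0^5 f(x) v(x) dx.
Integrate the LHS by parts once:
  ∫_0^5 −u'' v dx = −[u'(x) v(x)]_0^5 + ∫_0^5 u'(x) v'(x) dx.
Thus ∫_0^5 u'(x) v'(x) dx = ∫_0^5 f(x) v(x) dx + [u'(x) v(x)]_0^5.
Choose V so that boundary terms are either known or forced to vanish.
u has inhomogeneous Neumann u'(0) = -1, u'(5) = 0. [u' v]_0^5 = (0)·v(5) − (-1)·v(0) = v(0). Take V = H^1(0, 5); boundary term becomes part of RHS.
Weak formulation: find u (satisfying any essential BC) such that ∫_0^5 u'(x) v'(x) dx = ∫_0^5 f v dx + v(0) for all v ∈ V (Neumann data are natural BCs: they enter the RHS as boundary terms).
Substituting f(x) = 5*cos(3*π*x/5) - 1/5, the right-hand side is ∫_0^5 (5*cos(3*π*x/5) - 1/5) v dx + v(0).
Compatibility check (pure Neumann): taking v ≡ 1 ∈ V gives 0 = ∫_0^5 f dx + (0) − (-1), i.e. ∫_0^5 f dx must equal u'(0) − u'(5) = -1. Indeed ∫_0^5 (5*cos(3*π*x/5) - 1/5) dx = -1, so the data are compatible. The solution is then unique only up to an additive constant (fix it e.g. by requiring ∫_0^5 u dx = 0).


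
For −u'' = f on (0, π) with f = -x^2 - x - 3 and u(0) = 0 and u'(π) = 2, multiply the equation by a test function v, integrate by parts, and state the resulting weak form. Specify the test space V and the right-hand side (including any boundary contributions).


V = {v ∈ H^1(0, π) : v(0) = 0} (test functions vanish at x = 0 where u is specified); weak form: ∫_0^π u'v' dx = ∫_0^π (-x^2 - x - 3) v dx + 2·v(π) for all v ∈ V.

Multiply both sides by a test function v and integrate from 0 to π:
  ∫_0^π −u''(x) v(x) dx = ∫_0^π f(x) v(x) dx.
Integrate the LHS by parts once:
  ∫_0^π −u'' v dx = −[u'(x) v(x)]_0^π + ∫_0^π u'(x) v'(x) dx.
Thus ∫_0^π u'(x) v'(x) dx = ∫_0^π f(x) v(x) dx + [u'(x) v(x)]_0^π.
Choose V so that boundary terms are either known or forced to vanish.
Mixed BC: u(0) = 0 (Dirichlet) and u'(π) = 2 (Neumann). Define V = {v ∈ H^1(0, π) : v(0) = 0}. Then [u' v]_0^π = u'(π)·v(π) − u'(0)·0 = 2·v(π).
Weak formulation: find u (satisfying any essential BC) such that ∫_0^π u'(x) v'(x) dx = ∫_0^π f v dx + 2·v(π) for all v ∈ V (Dirichlet at 0 absorbed into V; Neumann datum at x = π contributes the boundary term).
Substituting f(x) = -x^2 - x - 3, the right-hand side is ∫_0^π (-x^2 - x - 3) v dx + 2·v(π).


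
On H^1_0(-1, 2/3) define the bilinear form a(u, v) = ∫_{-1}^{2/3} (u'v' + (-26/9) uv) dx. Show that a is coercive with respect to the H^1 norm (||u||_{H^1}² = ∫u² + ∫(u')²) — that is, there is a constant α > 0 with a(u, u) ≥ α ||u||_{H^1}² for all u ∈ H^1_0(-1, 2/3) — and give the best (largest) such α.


α = (-650 + 81*π^2)/(9*(25 + 9*π^2))

Coercivity of a(·,·) on H^1_0(-1, 2/3) means a(u, u) ≥ α ||u||_{H^1}² for every u ∈ H^1_0.
The interval has length L = 5/3, and Poincaré/coercivity depend only on L. Here a(u, u) = ∫(u')² + (-26/9)·∫u².
Here c = -26/9 < 0 with |c| < (π/L)² = 9*π^2/25, so coercivity still holds. The condition a(u,u) ≥ α||u||_{H^1}² reads (1−α)∫(u')² ≥ (α−c)∫u². Any admissible α is ≤ 1 (rapidly oscillating u have ∫u²/∫(u')² → 0), and α = 1 would force 0 ≥ (1−c)∫u², impossible since c < 1; so 1−α > 0. By the sharp Poincaré inequality on H^1_0 of an interval of length L, ∫(u')² ≥ (π/L)²∫u² with equality for the first sine mode sin(π(x−x₀)/L) (x₀ the left endpoint), so the inequality holds for all u iff (1−α)(π/L)² ≥ α − c, i.e. α ≤ ((π/L)² + c)/((π/L)² + 1) = (1 + c(L/π)²)/(1 + (L/π)²). (Direct route, valid since c ≤ 0: Poincaré gives c∫u² ≥ c(L/π)²∫(u')², so a(u,u) ≥ (1 + c(L/π)²)∫(u')², while ||u||_{H^1}² ≤ (1 + (L/π)²)∫(u')²; dividing yields the same α.) With (π/L)² = 9*π^2/25 and c = -26/9, the largest admissible constant is α = ((π/L)² + c)/((π/L)² + 1).
Simplifying, α = (-650 + 81*π^2)/(9*(25 + 9*π^2)).


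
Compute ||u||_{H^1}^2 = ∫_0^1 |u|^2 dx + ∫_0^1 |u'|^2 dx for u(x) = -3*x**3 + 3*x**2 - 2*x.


||u||_{H^1}^2 = 632/105

The H^1 norm (squared) on an interval (0, L) is
  ||u||_{H^1}^2 = ∫_0^L u(x)^2 dx + ∫_0^L u'(x)^2 dx.
Compute u'(x) = -9*x**2 + 6*x - 2.
Then u(x)^2 = 9*x**6 - 18*x**5 + 21*x**4 - 12*x**3 + 4*x**2 and u'(x)^2 = 81*x**4 - 108*x**3 + 72*x**2 - 24*x + 4.
Integrate each monomial from 0 to 1 using ∫_0^1 c·x^n dx = c·1^(n+1)/(n+1):
  ∫_0^1 u(x)^2 dx = ∫_0^1 (9*x^6 - 18*x^5 + 21*x^4 - 12*x^3 + 4*x^2) dx. Term by term:
    ∫_0^1 9*x^6 dx = 9/7;  ∫_0^1 -18*x^5 dx = -3;  ∫_0^1 21*x^4 dx = 21/5;
    ∫_0^1 -12*x^3 dx = -3;  ∫_0^1 4*x^2 dx = 4/3.
  Sum: 9/7 − 3 + 21/5 − 3 + 4/3 = 86/105.
  ∫_0^1 u'(x)^2 dx = ∫_0^1 (81*x^4 - 108*x^3 + 72*x^2 - 24*x + 4) dx. Term by term:
    ∫_0^1 81*x^4 dx = 81/5;  ∫_0^1 -108*x^3 dx = -27;  ∫_0^1 72*x^2 dx = 24;
    ∫_0^1 -24*x dx = -12;  ∫_0^1 4 dx = 4.
  Sum: 81/5 − 27 + 24 − 12 + 4 = 26/5.
Adding: ||u||_{H^1}^2 = 86/105 + 26/5 = 632/105.


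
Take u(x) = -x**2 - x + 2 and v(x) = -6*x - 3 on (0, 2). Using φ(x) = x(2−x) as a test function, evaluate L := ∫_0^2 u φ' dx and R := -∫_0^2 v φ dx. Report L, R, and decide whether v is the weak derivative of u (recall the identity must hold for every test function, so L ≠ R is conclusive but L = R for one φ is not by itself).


LHS = 4, RHS = 12. No, v is not the weak derivative of u.

u(x) = -x**2 - x + 2, classical derivative u'(x) = -2*x - 1.
φ(x) = x(2−x), so φ'(x) = 2 - 2*x.
Note φ(0) = φ(2) = 0, so the boundary term u·φ vanishes.
LHS = ∫_0^2 u(x) φ'(x) dx = ∫_0^2 (2*x^3 - 6*x + 4) dx. Term by term:
  ∫_0^2 2*x^3 dx = 8;  ∫_0^2 -6*x dx = -12;  ∫_0^2 4 dx = 8.
Sum: 8 − 12 + 8 = 4.
So LHS = 4.
∫_0^2 v(x) φ(x) dx = ∫_0^2 (6*x^3 - 9*x^2 - 6*x) dx. Term by term:
  ∫_0^2 6*x^3 dx = 24;  ∫_0^2 -9*x^2 dx = -24;  ∫_0^2 -6*x dx = -12.
Sum: 24 − 24 − 12 = -12.
So RHS = -∫_0^2 v(x) φ(x) dx = 12.
LHS − RHS = -8 ≠ 0, so the identity fails.
(For a valid weak derivative the identity must hold for EVERY test function, in particular this one. The failure shows v is NOT the weak derivative of u.)
Correct weak derivative would be u'(x) = -2*x - 1.


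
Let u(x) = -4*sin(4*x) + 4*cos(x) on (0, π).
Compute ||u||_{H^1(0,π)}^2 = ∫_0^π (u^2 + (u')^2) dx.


||u||_{H^1(0,π)}^2 = -512/15 + 152*π

u'(x) = -4*sin(x) - 16*cos(4*x).
Expand u² and (u')² and integrate term by term on (0, π), using: for integers n ≥ 1, ∫_0^π sin²(nx) dx = ∫_0^π cos²(nx) dx = π/2; for n ≠ n', ∫_0^π sin(nx)sin(n'x) dx = ∫_0^π cos(nx)cos(n'x) dx = 0; and by product-to-sum, ∫_0^π sin(nx)cos(n'x) dx = ½∫_0^π [sin((n+n')x) + sin((n−n')x)] dx, which is 0 when n+n' is even and 2n/(n²−n'²) when n+n' is odd (it need not vanish on (0, π)).
  u² squared terms: (-4)²·∫sin(4x)² dx = 16·π/2 = 8*π;  (4)²·∫cos(x)² dx = 16·π/2 = 8*π.
  u² cross terms: 2·(-4)·(4)·∫sin(4x)·cos(x) dx = -32·(8/15) = -256/15.
  So ∫_0^π u² dx = 8*π + 8*π − 256/15 = -256/15 + 16*π.
  (u')² squared terms: (-16)²·∫cos(4x)² dx = 256·π/2 = 128*π;  (-4)²·∫sin(x)² dx = 16·π/2 = 8*π.
  (u')² cross terms: 2·(-16)·(-4)·∫cos(4x)·sin(x) dx = 128·(-2/15) = -256/15.
  So ∫_0^π (u')² dx = 128*π + 8*π − 256/15 = -256/15 + 136*π.
||u||_{H^1}^2 = (-256/15 + 16*π) + (-256/15 + 136*π) = -512/15 + 152*π.


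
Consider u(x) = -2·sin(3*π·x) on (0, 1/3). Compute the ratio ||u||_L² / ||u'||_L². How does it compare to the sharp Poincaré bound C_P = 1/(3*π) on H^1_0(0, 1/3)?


||u||_L² / ||u'||_L² = 1/(3*π) = C_P.

u(x) = -2·sin(3*π·x), so u'(x) = -6*π*cos(3*π*x).
Writing u(x) = A·sin(kπx/L) with A = -2 and k = 1, use ∫_0^L sin²(kπx/L) dx = L/2 and ∫_0^L cos²(kπx/L) dx = L/2.
u² = 4·sin²(3*π·x) and (u')² = 36*π^2·cos²(3*π·x), and each of sin², cos² integrates to L/2 = 1/6 over (0, 1/3).
∫_0^1/3 u² dx = 2/3, so ||u||_L² = sqrt(6)/3.
∫_0^1/3 (u')² dx = 6*π^2, so ||u'||_L² = sqrt(6)*π.
Ratio ||u||_L² / ||u'||_L² = 1/(3*π).
Sharp Poincaré constant on H^1_0(0, 1/3) is C_P = L/π = 1/(3*π), achieved by sin(3*π·x).
This is the k = 1 eigenfunction (up to amplitude), so the ratio equals the sharp Poincaré constant exactly.


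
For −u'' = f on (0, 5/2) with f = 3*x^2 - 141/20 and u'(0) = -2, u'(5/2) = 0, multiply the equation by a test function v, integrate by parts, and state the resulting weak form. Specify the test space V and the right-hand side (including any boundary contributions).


V = H^1(0, 5/2) (v unrestricted at boundary; u is determined up to an additive constant); weak form: ∫_0^5/2 u'v' dx = ∫_0^5/2 (3*x^2 - 141/20) v dx + 2·v(0) for all v ∈ V.

Multiply both sides by a test function v and integrate from 0 to 5/2:
  ∫_0^5/2 −u''(x) v(x) dx = ∫_0^5/2 f(x) v(x) dx.
Integrate the LHS by parts once:
  ∫_0^5/2 −u'' v dx = −[u'(x) v(x)]_0^5/2 + ∫_0^5/2 u'(x) v'(x) dx.
Thus ∫_0^5/2 u'(x) v'(x) dx = ∫_0^5/2 f(x) v(x) dx + [u'(x) v(x)]_0^5/2.
Choose V so that boundary terms are either known or forced to vanish.
u has inhomogeneous Neumann u'(0) = -2, u'(5/2) = 0. [u' v]_0^5/2 = (0)·v(5/2) − (-2)·v(0) = 2·v(0). Take V = H^1(0, 5/2); boundary term becomes part of RHS.
Weak formulation: find u (satisfying any essential BC) such that ∫_0^5/2 u'(x) v'(x) dx = ∫_0^5/2 f v dx + 2·v(0) for all v ∈ V (Neumann data are natural BCs: they enter the RHS as boundary terms).
Substituting f(x) = 3*x^2 - 141/20, the right-hand side is ∫_0^5/2 (3*x^2 - 141/20) v dx + 2·v(0).
Compatibility check (pure Neumann): taking v ≡ 1 ∈ V gives 0 = ∫_0^5/2 f dx + (0) − (-2), i.e. ∫_0^5/2 f dx must equal u'(0) − u'(5/2) = -2. Indeed ∫_0^5/2 (3*x^2 - 141/20) dx = -2, so the data are compatible. The solution is then unique only up to an additive constant (fix it e.g. by requiring ∫_0^5/2 u dx = 0).


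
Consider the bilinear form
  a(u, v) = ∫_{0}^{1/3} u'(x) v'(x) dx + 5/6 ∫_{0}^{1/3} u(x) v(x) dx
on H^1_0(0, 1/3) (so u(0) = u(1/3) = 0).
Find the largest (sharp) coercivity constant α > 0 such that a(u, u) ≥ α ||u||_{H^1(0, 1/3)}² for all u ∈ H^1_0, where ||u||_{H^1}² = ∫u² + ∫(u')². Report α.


α = (5 + 54*π^2)/(6*(1 + 9*π^2))

Coercivity of a(·,·) on H^1_0(0, 1/3) means a(u, u) ≥ α ||u||_{H^1}² for every u ∈ H^1_0.
The interval has length L = 1/3, and Poincaré/coercivity depend only on L. Here a(u, u) = ∫(u')² + (5/6)·∫u².
Here 0 < c = 5/6 < 1. The condition a(u,u) ≥ α||u||_{H^1}² reads (1−α)∫(u')² ≥ (α−c)∫u². Any admissible α is ≤ 1 (rapidly oscillating u have ∫u²/∫(u')² → 0), and α = 1 would force 0 ≥ (1−c)∫u², impossible since c < 1; so 1−α > 0. By the sharp Poincaré inequality on H^1_0 of an interval of length L, ∫(u')² ≥ (π/L)²∫u² with equality for the first sine mode sin(π(x−x₀)/L) (x₀ the left endpoint), so the inequality holds for all u iff (1−α)(π/L)² ≥ α − c, i.e. α ≤ ((π/L)² + c)/((π/L)² + 1) = (1 + c(L/π)²)/(1 + (L/π)²). With (π/L)² = 9*π^2 and c = 5/6, the largest admissible constant is α = ((π/L)² + c)/((π/L)² + 1).
Simplifying, α = (5 + 54*π^2)/(6*(1 + 9*π^2)).
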